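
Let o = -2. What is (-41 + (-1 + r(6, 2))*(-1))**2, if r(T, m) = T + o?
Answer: 1936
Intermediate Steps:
r(T, m) = -2 + T (r(T, m) = T - 2 = -2 + T)
(-41 + (-1 + r(6, 2))*(-1))**2 = (-41 + (-1 + (-2 + 6))*(-1))**2 = (-41 + (-1 + 4)*(-1))**2 = (-41 + 3*(-1))**2 = (-41 - 3)**2 = (-44)**2 = 1936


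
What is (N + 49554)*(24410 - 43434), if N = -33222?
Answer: -310699968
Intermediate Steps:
(N + 49554)*(24410 - 43434) = (-33222 + 49554)*(24410 - 43434) = 16332*(-19024) = -310699968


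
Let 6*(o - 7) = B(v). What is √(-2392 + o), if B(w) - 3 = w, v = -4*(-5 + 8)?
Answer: I*√9546/2 ≈ 48.852*I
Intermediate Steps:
v = -12 (v = -4*3 = -12)
B(w) = 3 + w
o = 11/2 (o = 7 + (3 - 12)/6 = 7 + (⅙)*(-9) = 7 - 3/2 = 11/2 ≈ 5.5000)
√(-2392 + o) = √(-2392 + 11/2) = √(-4773/2) = I*√9546/2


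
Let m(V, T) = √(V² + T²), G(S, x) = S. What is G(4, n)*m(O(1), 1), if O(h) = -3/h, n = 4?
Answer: 4*√10 ≈ 12.649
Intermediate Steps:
m(V, T) = √(T² + V²)
G(4, n)*m(O(1), 1) = 4*√(1² + (-3/1)²) = 4*√(1 + (-3*1)²) = 4*√(1 + (-3)²) = 4*√(1 + 9) = 4*√10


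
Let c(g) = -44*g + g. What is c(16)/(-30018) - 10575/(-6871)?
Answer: 161083799/103126839 ≈ 1.5620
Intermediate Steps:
c(g) = -43*g
c(16)/(-30018) - 10575/(-6871) = -43*16/(-30018) - 10575/(-6871) = -688*(-1/30018) - 10575*(-1/6871) = 344/15009 + 10575/6871 = 161083799/103126839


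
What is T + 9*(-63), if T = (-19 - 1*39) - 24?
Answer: -649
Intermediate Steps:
T = -82 (T = (-19 - 39) - 24 = -58 - 24 = -82)
T + 9*(-63) = -82 + 9*(-63) = -82 - 567 = -649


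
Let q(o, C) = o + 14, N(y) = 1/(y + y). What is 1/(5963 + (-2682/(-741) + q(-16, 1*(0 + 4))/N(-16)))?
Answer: 247/1489563 ≈ 0.00016582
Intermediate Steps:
N(y) = 1/(2*y)
q(o, C) = 14 + o
1/(5963 + (-2682/(-741) + q(-16, 1*(0 + 4))/N(-16))) = 1/(5963 + (-2682/(-741) + (14 - 16)/(((1/2)/(-16))))) = 1/(5963 + (-2682*(-1/741) - 2/((1/2)*(-1/16)))) = 1/(5963 + (894/247 - 2/(-1/32))) = 1/(5963 + (894/247 - 2*(-32))) = 1/(5963 + (894/247 + 64)) = 1/(5963 + 16702/247) = 1/(1489563/247) = 247/1489563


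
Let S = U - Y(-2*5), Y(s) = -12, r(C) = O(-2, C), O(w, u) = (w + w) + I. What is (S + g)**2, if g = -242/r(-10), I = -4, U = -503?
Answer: 3396649/16 ≈ 2.1229e+5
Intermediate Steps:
O(w, u) = -4 + 2*w (O(w, u) = (w + w) - 4 = 2*w - 4 = -4 + 2*w)
r(C) = -8 (r(C) = -4 + 2*(-2) = -4 - 4 = -8)
g = 121/4 (g = -242/(-8) = -242*(-1/8) = 121/4 ≈ 30.250)
S = -491 (S = -503 - 1*(-12) = -503 + 12 = -491)
(S + g)**2 = (-491 + 121/4)**2 = (-1843/4)**2 = 3396649/16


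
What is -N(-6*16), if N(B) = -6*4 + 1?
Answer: 23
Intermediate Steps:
N(B) = -23 (N(B) = -24 + 1 = -23)
-N(-6*16) = -1*(-23) = 23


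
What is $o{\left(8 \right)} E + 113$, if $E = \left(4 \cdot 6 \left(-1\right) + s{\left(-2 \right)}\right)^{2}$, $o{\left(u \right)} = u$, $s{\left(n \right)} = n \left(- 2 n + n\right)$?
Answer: $6385$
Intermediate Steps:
$s{\left(n \right)} = - n^{2}$ ($s{\left(n \right)} = n \left(- n\right) = - n^{2}$)
$E = 784$ ($E = \left(4 \cdot 6 \left(-1\right) - \left(-2\right)^{2}\right)^{2} = \left(24 \left(-1\right) - 4\right)^{2} = \left(-24 - 4\right)^{2} = \left(-28\right)^{2} = 784$)
$o{\left(8 \right)} E + 113 = 8 \cdot 784 + 113 = 6272 + 113 = 6385$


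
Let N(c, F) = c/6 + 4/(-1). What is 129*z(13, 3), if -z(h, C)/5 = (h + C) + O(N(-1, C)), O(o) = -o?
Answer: -26015/2 ≈ -13008.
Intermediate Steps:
N(c, F) = -4 + c/6 (N(c, F) = c*(1/6) + 4*(-1) = c/6 - 4 = -4 + c/6)
z(h, C) = -125/6 - 5*C - 5*h (z(h, C) = -5*((h + C) - (-4 + (1/6)*(-1))) = -5*((C + h) - (-4 - 1/6)) = -5*((C + h) - 1*(-25/6)) = -5*((C + h) + 25/6) = -5*(25/6 + C + h) = -125/6 - 5*C - 5*h)
129*z(13, 3) = 129*(-125/6 - 5*3 - 5*13) = 129*(-125/6 - 15 - 65) = 129*(-605/6) = -26015/2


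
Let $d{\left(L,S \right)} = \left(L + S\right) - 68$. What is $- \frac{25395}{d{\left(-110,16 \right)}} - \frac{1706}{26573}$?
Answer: $\frac{224848321}{1434942} \approx 156.7$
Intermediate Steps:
$d{\left(L,S \right)} = -68 + L + S$
$- \frac{25395}{d{\left(-110,16 \right)}} - \frac{1706}{26573} = - \frac{25395}{-68 - 110 + 16} - \frac{1706}{26573} = - \frac{25395}{-162} - \frac{1706}{26573} = \left(-25395\right) \left(- \frac{1}{162}\right) - \frac{1706}{26573} = \frac{8465}{54} - \frac{1706}{26573} = \frac{224848321}{1434942}$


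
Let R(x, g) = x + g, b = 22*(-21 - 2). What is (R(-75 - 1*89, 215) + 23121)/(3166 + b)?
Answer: 5793/665 ≈ 8.7113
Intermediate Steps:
b = -506 (b = 22*(-23) = -506)
R(x, g) = g + x
(R(-75 - 1*89, 215) + 23121)/(3166 + b) = ((215 + (-75 - 1*89)) + 23121)/(3166 - 506) = ((215 + (-75 - 89)) + 23121)/2660 = ((215 - 164) + 23121)*(1/2660) = (51 + 23121)*(1/2660) = 23172*(1/2660) = 5793/665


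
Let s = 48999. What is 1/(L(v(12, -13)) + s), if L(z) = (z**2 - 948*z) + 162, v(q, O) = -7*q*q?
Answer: 1/2020809 ≈ 4.9485e-7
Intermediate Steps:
v(q, O) = -7*q**2
L(z) = 162 + z**2 - 948*z
1/(L(v(12, -13)) + s) = 1/((162 + (-7*12**2)**2 - (-6636)*12**2) + 48999) = 1/((162 + (-7*144)**2 - (-6636)*144) + 48999) = 1/((162 + (-1008)**2 - 948*(-1008)) + 48999) = 1/((162 + 1016064 + 955584) + 48999) = 1/(1971810 + 48999) = 1/2020809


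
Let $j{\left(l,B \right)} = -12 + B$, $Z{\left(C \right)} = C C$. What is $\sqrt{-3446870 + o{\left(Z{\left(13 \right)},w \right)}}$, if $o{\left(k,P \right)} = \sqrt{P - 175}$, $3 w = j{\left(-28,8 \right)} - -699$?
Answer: $\frac{\sqrt{-31021830 + 3 \sqrt{510}}}{3} \approx 1856.6 i$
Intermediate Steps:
$Z{\left(C \right)} = C^{2}$
$w = \frac{695}{3}$ ($w = \frac{\left(-12 + 8\right) - -699}{3} = \frac{-4 + 699}{3} = \frac{1}{3} \cdot 695 = \frac{695}{3} \approx 231.67$)
$o{\left(k,P \right)} = \sqrt{-175 + P}$
$\sqrt{-3446870 + o{\left(Z{\left(13 \right)},w \right)}} = \sqrt{-3446870 + \sqrt{-175 + \frac{695}{3}}} = \sqrt{-3446870 + \sqrt{\frac{170}{3}}} = \sqrt{-3446870 + \frac{\sqrt{510}}{3}}$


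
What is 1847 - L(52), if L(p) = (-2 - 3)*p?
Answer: 2107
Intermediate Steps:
L(p) = -5*p
1847 - L(52) = 1847 - (-5)*52 = 1847 - 1*(-260) = 1847 + 260 = 2107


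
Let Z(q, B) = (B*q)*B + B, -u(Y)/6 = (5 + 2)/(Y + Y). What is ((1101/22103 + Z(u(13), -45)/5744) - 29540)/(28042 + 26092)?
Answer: -24377954263549/44673412671472 ≈ -0.54569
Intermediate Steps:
u(Y) = -21/Y (u(Y) = -6*(5 + 2)/(Y + Y) = -42/(2*Y) = -42*1/(2*Y) = -21/Y)
Z(q, B) = B + q*B² (Z(q, B) = q*B² + B = B + q*B²)
((1101/22103 + Z(u(13), -45)/5744) - 29540)/(28042 + 26092) = ((1101/22103 - 45*(1 - (-945)/13)/5744) - 29540)/(28042 + 26092) = ((1101*(1/22103) - 45*(1 - (-945)/13)*(1/5744)) - 29540)/54134 = ((1101/22103 - 45*(1 - 45*(-21/13))*(1/5744)) - 29540)*(1/54134) = ((1101/22103 - 45*(1 + 945/13)*(1/5744)) - 29540)*(1/54134) = ((1101/22103 - 45*958/13*(1/5744)) - 29540)*(1/54134) = ((1101/22103 - 43110/13*1/5744) - 29540)*(1/54134) = ((1101/22103 - 21555/37336) - 29540)*(1/54134) = (-435323229/825237608 - 29540)*(1/54134) = -24377954263549/825237608*1/54134 = -24377954263549/44673412671472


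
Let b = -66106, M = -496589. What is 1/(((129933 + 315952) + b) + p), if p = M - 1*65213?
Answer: -1/182023 ≈ -5.4938e-6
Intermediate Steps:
p = -561802 (p = -496589 - 1*65213 = -496589 - 65213 = -561802)
1/(((129933 + 315952) + b) + p) = 1/(((129933 + 315952) - 66106) - 561802) = 1/((445885 - 66106) - 561802) = 1/(379779 - 561802) = 1/(-182023) = -1/182023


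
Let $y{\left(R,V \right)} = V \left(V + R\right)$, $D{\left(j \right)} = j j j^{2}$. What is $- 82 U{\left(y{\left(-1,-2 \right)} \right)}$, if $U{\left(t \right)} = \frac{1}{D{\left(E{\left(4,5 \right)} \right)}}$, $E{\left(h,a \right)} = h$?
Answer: $- \frac{41}{128} \approx -0.32031$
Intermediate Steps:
$D{\left(j \right)} = j^{4}$ ($D{\left(j \right)} = j^{2} j^{2} = j^{4}$)
$y{\left(R,V \right)} = V \left(R + V\right)$
$U{\left(t \right)} = \frac{1}{256}$ ($U{\left(t \right)} = \frac{1}{4^{4}} = \frac{1}{256}$)
$- 82 U{\left(y{\left(-1,-2 \right)} \right)} = \left(-82\right) \frac{1}{256} = - \frac{41}{128}$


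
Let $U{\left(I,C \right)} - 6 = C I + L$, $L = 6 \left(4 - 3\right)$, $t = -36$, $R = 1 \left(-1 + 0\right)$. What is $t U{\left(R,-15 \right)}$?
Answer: $-972$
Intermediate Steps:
$R = -1$ ($R = 1 \left(-1\right) = -1$)
$L = 6$ ($L = 6 \cdot 1 = 6$)
$U{\left(I,C \right)} = 12 + C I$ ($U{\left(I,C \right)} = 6 + \left(C I + 6\right) = 6 + \left(6 + C I\right) = 12 + C I$)
$t U{\left(R,-15 \right)} = - 36 \left(12 - -15\right) = - 36 \left(12 + 15\right) = \left(-36\right) 27 = -972$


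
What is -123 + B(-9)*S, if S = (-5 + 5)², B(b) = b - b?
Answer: -123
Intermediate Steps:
B(b) = 0
S = 0 (S = 0² = 0)
-123 + B(-9)*S = -123 + 0*0 = -123 + 0 = -123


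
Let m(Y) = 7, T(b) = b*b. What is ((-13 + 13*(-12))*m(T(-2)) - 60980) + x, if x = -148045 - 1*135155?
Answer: -345363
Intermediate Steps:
T(b) = b²
x = -283200 (x = -148045 - 135155 = -283200)
((-13 + 13*(-12))*m(T(-2)) - 60980) + x = ((-13 + 13*(-12))*7 - 60980) - 283200 = ((-13 - 156)*7 - 60980) - 283200 = (-169*7 - 60980) - 283200 = (-1183 - 60980) - 283200 = -62163 - 283200 = -345363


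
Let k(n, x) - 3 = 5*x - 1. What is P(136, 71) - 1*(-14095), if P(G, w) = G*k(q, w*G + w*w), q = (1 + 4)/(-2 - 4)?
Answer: 10008327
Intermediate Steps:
q = -⅚ (q = 5/(-6) = 5*(-⅙) = -⅚ ≈ -0.83333)
k(n, x) = 2 + 5*x (k(n, x) = 3 + (5*x - 1) = 3 + (-1 + 5*x) = 2 + 5*x)
P(G, w) = G*(2 + 5*w² + 5*G*w) (P(G, w) = G*(2 + 5*(w*G + w*w)) = G*(2 + 5*(G*w + w²)) = G*(2 + 5*(w² + G*w)) = G*(2 + (5*w² + 5*G*w)) = G*(2 + 5*w² + 5*G*w))
P(136, 71) - 1*(-14095) = 136*(2 + 5*71*(136 + 71)) - 1*(-14095) = 136*(2 + 5*71*207) + 14095 = 136*(2 + 73485) + 14095 = 136*73487 + 14095 = 9994232 + 14095 = 10008327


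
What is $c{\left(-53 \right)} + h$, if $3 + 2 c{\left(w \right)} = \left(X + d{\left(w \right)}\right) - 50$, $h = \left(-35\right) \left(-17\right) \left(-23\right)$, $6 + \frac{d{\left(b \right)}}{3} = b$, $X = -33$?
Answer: $- \frac{27633}{2} \approx -13817.0$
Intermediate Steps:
$d{\left(b \right)} = -18 + 3 b$
$h = -13685$ ($h = 595 \left(-23\right) = -13685$)
$c{\left(w \right)} = -52 + \frac{3 w}{2}$ ($c{\left(w \right)} = - \frac{3}{2} + \frac{\left(-33 + \left(-18 + 3 w\right)\right) - 50}{2} = - \frac{3}{2} + \frac{\left(-51 + 3 w\right) - 50}{2} = - \frac{3}{2} + \frac{-101 + 3 w}{2} = - \frac{3}{2} + \left(- \frac{101}{2} + \frac{3 w}{2}\right) = -52 + \frac{3 w}{2}$)
$c{\left(-53 \right)} + h = \left(-52 + \frac{3}{2} \left(-53\right)\right) - 13685 = \left(-52 - \frac{159}{2}\right) - 13685 = - \frac{263}{2} - 13685 = - \frac{27633}{2}$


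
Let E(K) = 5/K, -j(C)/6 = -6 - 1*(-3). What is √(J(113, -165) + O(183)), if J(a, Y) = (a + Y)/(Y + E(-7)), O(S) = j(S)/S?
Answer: √128977790/17690 ≈ 0.64199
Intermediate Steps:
j(C) = 18 (j(C) = -6*(-6 - 1*(-3)) = -6*(-6 + 3) = -6*(-3) = 18)
O(S) = 18/S
J(a, Y) = (Y + a)/(-5/7 + Y) (J(a, Y) = (a + Y)/(Y + 5/(-7)) = (Y + a)/(Y + 5*(-⅐)) = (Y + a)/(Y - 5/7) = (Y + a)/(-5/7 + Y))
√(J(113, -165) + O(183)) = √(7*(-165 + 113)/(-5 + 7*(-165)) + 18/183) = √(7*(-52)/(-5 - 1155) + 18*(1/183)) = √(7*(-52)/(-1160) + 6/61) = √(7*(-1/1160)*(-52) + 6/61) = √(91/290 + 6/61) = √(7291/17690) = √128977790/17690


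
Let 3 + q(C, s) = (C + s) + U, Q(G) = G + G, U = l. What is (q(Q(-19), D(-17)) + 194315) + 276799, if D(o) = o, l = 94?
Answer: 471150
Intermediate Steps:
U = 94
Q(G) = 2*G
q(C, s) = 91 + C + s (q(C, s) = -3 + ((C + s) + 94) = -3 + (94 + C + s) = 91 + C + s)
(q(Q(-19), D(-17)) + 194315) + 276799 = ((91 + 2*(-19) - 17) + 194315) + 276799 = ((91 - 38 - 17) + 194315) + 276799 = (36 + 194315) + 276799 = 194351 + 276799 = 471150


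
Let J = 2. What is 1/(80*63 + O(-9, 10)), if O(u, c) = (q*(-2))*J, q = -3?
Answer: 1/5052 ≈ 0.00019794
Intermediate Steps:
O(u, c) = 12 (O(u, c) = -3*(-2)*2 = 6*2 = 12)
1/(80*63 + O(-9, 10)) = 1/(80*63 + 12) = 1/(5040 + 12) = 1/5052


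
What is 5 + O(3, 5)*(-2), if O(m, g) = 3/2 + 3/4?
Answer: 1/2 ≈ 0.50000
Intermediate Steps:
O(m, g) = 9/4 (O(m, g) = 3*(1/2) + 3*(1/4) = 3/2 + 3/4 = 9/4)
5 + O(3, 5)*(-2) = 5 + (9/4)*(-2) = 5 - 9/2 = 1/2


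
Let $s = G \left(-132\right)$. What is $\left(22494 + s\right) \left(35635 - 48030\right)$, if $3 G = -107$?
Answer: $-337168790$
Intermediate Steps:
$G = - \frac{107}{3}$ ($G = \frac{1}{3} \left(-107\right) = - \frac{107}{3} \approx -35.667$)
$s = 4708$ ($s = \left(- \frac{107}{3}\right) \left(-132\right) = 4708$)
$\left(22494 + s\right) \left(35635 - 48030\right) = \left(22494 + 4708\right) \left(35635 - 48030\right) = 27202 \left(-12395\right) = -337168790$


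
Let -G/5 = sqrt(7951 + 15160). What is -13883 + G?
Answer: -13883 - 55*sqrt(191) ≈ -14643.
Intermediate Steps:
G = -55*sqrt(191) (G = -5*sqrt(7951 + 15160) = -55*sqrt(191) ≈ -760.12)
-13883 + G = -13883 - 55*sqrt(191)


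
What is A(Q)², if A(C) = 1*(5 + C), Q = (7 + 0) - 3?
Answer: 81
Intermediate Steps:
Q = 4 (Q = 7 - 3 = 4)
A(C) = 5 + C
A(Q)² = (5 + 4)² = 9² = 81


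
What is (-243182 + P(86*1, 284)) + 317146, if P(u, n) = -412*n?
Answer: -43044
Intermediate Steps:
(-243182 + P(86*1, 284)) + 317146 = (-243182 - 412*284) + 317146 = (-243182 - 117008) + 317146 = -360190 + 317146 = -43044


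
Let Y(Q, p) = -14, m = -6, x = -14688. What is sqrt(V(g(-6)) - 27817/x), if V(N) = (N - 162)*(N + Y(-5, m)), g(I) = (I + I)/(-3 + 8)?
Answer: sqrt(101053988454)/6120 ≈ 51.943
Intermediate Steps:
g(I) = 2*I/5 (g(I) = (2*I)/5 = (2*I)*(1/5) = 2*I/5)
V(N) = (-162 + N)*(-14 + N) (V(N) = (N - 162)*(N - 14) = (-162 + N)*(-14 + N))
sqrt(V(g(-6)) - 27817/x) = sqrt((2268 + ((2/5)*(-6))**2 - 352*(-6)/5) - 27817/(-14688)) = sqrt((2268 + (-12/5)**2 - 176*(-12/5)) - 27817*(-1/14688)) = sqrt((2268 + 144/25 + 2112/5) + 27817/14688) = sqrt(67404/25 + 27817/14688) = sqrt(990725377/367200) = sqrt(101053988454)/6120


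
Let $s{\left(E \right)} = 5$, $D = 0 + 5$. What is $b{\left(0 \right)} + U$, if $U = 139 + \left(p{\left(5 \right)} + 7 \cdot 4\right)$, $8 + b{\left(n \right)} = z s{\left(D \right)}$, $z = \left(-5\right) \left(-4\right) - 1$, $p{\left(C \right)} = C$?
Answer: $259$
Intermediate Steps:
$D = 5$
$z = 19$ ($z = 20 - 1 = 19$)
$b{\left(n \right)} = 87$ ($b{\left(n \right)} = -8 + 19 \cdot 5 = -8 + 95 = 87$)
$U = 172$ ($U = 139 + \left(5 + 7 \cdot 4\right) = 139 + \left(5 + 28\right) = 139 + 33 = 172$)
$b{\left(0 \right)} + U = 87 + 172 = 259$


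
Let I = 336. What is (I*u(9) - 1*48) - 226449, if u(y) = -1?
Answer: -226833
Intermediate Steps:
(I*u(9) - 1*48) - 226449 = (336*(-1) - 1*48) - 226449 = (-336 - 48) - 226449 = -384 - 226449 = -226833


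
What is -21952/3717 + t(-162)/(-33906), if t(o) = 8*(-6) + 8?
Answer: -17717996/3000681 ≈ -5.9047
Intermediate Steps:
t(o) = -40 (t(o) = -48 + 8 = -40)
-21952/3717 + t(-162)/(-33906) = -21952/3717 - 40/(-33906) = -21952*1/3717 - 40*(-1/33906) = -3136/531 + 20/16953 = -17717996/3000681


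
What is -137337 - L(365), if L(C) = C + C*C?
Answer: -270927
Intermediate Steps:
L(C) = C + C²
-137337 - L(365) = -137337 - 365*(1 + 365) = -137337 - 365*366 = -137337 - 1*133590 = -137337 - 133590 = -270927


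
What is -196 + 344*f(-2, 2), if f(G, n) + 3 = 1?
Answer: -884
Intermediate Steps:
f(G, n) = -2 (f(G, n) = -3 + 1 = -2)
-196 + 344*f(-2, 2) = -196 + 344*(-2) = -196 - 688 = -884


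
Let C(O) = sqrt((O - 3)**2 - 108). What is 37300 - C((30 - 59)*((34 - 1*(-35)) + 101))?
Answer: 37300 - sqrt(24334381) ≈ 32367.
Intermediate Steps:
C(O) = sqrt(-108 + (-3 + O)**2) (C(O) = sqrt((-3 + O)**2 - 108) = sqrt(-108 + (-3 + O)**2))
37300 - C((30 - 59)*((34 - 1*(-35)) + 101)) = 37300 - sqrt(-108 + (-3 + (30 - 59)*((34 - 1*(-35)) + 101))**2) = 37300 - sqrt(-108 + (-3 - 29*((34 + 35) + 101))**2) = 37300 - sqrt(-108 + (-3 - 29*(69 + 101))**2) = 37300 - sqrt(-108 + (-3 - 29*170)**2) = 37300 - sqrt(-108 + (-3 - 4930)**2) = 37300 - sqrt(-108 + (-4933)**2) = 37300 - sqrt(-108 + 24334489) = 37300 - sqrt(24334381)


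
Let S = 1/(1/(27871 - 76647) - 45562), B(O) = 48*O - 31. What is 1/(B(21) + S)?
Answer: 2222332113/2171218425625 ≈ 0.0010235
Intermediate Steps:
B(O) = -31 + 48*O
S = -48776/2222332113 (S = 1/(1/(-48776) - 45562) = 1/(-1/48776 - 45562) = 1/(-2222332113/48776) = -48776/2222332113 ≈ -2.1948e-5)
1/(B(21) + S) = 1/((-31 + 48*21) - 48776/2222332113) = 1/((-31 + 1008) - 48776/2222332113) = 1/(977 - 48776/2222332113) = 1/(2171218425625/2222332113) = 2222332113/2171218425625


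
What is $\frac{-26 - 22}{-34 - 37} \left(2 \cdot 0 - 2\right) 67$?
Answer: $- \frac{6432}{71} \approx -90.592$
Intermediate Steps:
$\frac{-26 - 22}{-34 - 37} \left(2 \cdot 0 - 2\right) 67 = \frac{-26 - 22}{-71} \left(0 - 2\right) 67 = \left(-26 - 22\right) \left(- \frac{1}{71}\right) \left(-2\right) 67 = \left(-48\right) \left(- \frac{1}{71}\right) \left(-2\right) 67 = \frac{48}{71} \left(-2\right) 67 = \left(- \frac{96}{71}\right) 67 = - \frac{6432}{71}$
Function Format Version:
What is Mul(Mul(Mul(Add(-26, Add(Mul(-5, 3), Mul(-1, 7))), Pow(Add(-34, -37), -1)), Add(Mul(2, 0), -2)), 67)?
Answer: Rational(-6432, 71) ≈ -90.592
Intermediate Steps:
Mul(Mul(Mul(Add(-26, Add(Mul(-5, 3), Mul(-1, 7))), Pow(Add(-34, -37), -1)), Add(Mul(2, 0), -2)), 67) = Mul(Mul(Mul(Add(-26, Add(-15, -7)), Pow(-71, -1)), Add(0, -2)), 67) = Mul(Mul(Mul(Add(-26, -22), Rational(-1, 71)), -2), 67) = Mul(Mul(Mul(-48, Rational(-1, 71)), -2), 67) = Mul(Mul(Rational(48, 71), -2), 67) = Mul(Rational(-96, 71), 67) = Rational(-6432, 71)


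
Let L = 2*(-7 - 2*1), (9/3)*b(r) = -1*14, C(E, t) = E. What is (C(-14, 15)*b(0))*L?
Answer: -1176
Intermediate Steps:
b(r) = -14/3 (b(r) = (-1*14)/3 = (1/3)*(-14) = -14/3)
L = -18 (L = 2*(-7 - 2) = 2*(-9) = -18)
(C(-14, 15)*b(0))*L = -14*(-14/3)*(-18) = (196/3)*(-18) = -1176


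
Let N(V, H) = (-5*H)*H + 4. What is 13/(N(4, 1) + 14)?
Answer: 1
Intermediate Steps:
N(V, H) = 4 - 5*H² (N(V, H) = -5*H² + 4 = 4 - 5*H²)
13/(N(4, 1) + 14) = 13/((4 - 5*1²) + 14) = 13/((4 - 5*1) + 14) = 13/((4 - 5) + 14) = 13/(-1 + 14) = 13/13 = 13*(1/13) = 1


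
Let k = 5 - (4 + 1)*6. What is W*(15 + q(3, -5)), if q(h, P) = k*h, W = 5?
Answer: -300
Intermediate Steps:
k = -25 (k = 5 - 5*6 = 5 - 1*30 = 5 - 30 = -25)
q(h, P) = -25*h
W*(15 + q(3, -5)) = 5*(15 - 25*3) = 5*(15 - 75) = 5*(-60) = -300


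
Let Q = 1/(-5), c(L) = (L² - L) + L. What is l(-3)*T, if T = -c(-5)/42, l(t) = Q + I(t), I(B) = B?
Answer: 40/21 ≈ 1.9048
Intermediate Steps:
c(L) = L²
Q = -⅕ ≈ -0.20000
l(t) = -⅕ + t
T = -25/42 (T = -(-5)²/42 = -25/42 ≈ -0.59524)
l(-3)*T = (-⅕ - 3)*(-25/42) = -16/5*(-25/42) = 40/21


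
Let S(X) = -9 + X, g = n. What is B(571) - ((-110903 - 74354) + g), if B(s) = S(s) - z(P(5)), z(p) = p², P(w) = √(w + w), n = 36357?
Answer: 149452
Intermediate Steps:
P(w) = √2*√w (P(w) = √(2*w) = √2*√w)
g = 36357
B(s) = -19 + s (B(s) = (-9 + s) - (√2*√5)² = (-9 + s) - (√10)² = (-9 + s) - 1*10 = (-9 + s) - 10 = -19 + s)
B(571) - ((-110903 - 74354) + g) = (-19 + 571) - ((-110903 - 74354) + 36357) = 552 - (-185257 + 36357) = 552 - 1*(-148900) = 552 + 148900 = 149452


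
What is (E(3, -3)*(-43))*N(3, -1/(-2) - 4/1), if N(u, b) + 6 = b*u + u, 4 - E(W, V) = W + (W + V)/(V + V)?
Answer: 1161/2 ≈ 580.50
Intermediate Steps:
E(W, V) = 4 - W - (V + W)/(2*V) (E(W, V) = 4 - (W + (W + V)/(V + V)) = 4 - (W + (V + W)/((2*V))) = 4 - (W + (V + W)*(1/(2*V))) = 4 - (W + (V + W)/(2*V)) = 4 + (-W - (V + W)/(2*V)) = 4 - W - (V + W)/(2*V))
N(u, b) = -6 + u + b*u (N(u, b) = -6 + (b*u + u) = -6 + (u + b*u) = -6 + u + b*u)
(E(3, -3)*(-43))*N(3, -1/(-2) - 4/1) = ((7/2 - 1*3 - ½*3/(-3))*(-43))*(-6 + 3 + (-1/(-2) - 4/1)*3) = ((7/2 - 3 - ½*3*(-⅓))*(-43))*(-6 + 3 + (-1*(-½) - 4*1)*3) = ((7/2 - 3 + ½)*(-43))*(-6 + 3 + (½ - 4)*3) = (1*(-43))*(-6 + 3 - 7/2*3) = -43*(-6 + 3 - 21/2) = -43*(-27/2) = 1161/2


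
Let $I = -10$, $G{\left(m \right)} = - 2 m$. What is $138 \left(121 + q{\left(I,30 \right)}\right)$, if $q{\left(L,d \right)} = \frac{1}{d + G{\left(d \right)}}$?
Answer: $\frac{83467}{5} \approx 16693.0$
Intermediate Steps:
$q{\left(L,d \right)} = - \frac{1}{d}$ ($q{\left(L,d \right)} = \frac{1}{d - 2 d} = \frac{1}{\left(-1\right) d} = - \frac{1}{d}$)
$138 \left(121 + q{\left(I,30 \right)}\right) = 138 \left(121 - \frac{1}{30}\right) = 138 \cdot \frac{3629}{30} = \frac{83467}{5}$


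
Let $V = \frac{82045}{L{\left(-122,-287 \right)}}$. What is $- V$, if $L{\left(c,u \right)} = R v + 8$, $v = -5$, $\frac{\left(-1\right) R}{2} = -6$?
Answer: $\frac{82045}{52} \approx 1577.8$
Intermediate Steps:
$R = 12$ ($R = \left(-2\right) \left(-6\right) = 12$)
$L{\left(c,u \right)} = -52$ ($L{\left(c,u \right)} = 12 \left(-5\right) + 8 = -60 + 8 = -52$)
$V = - \frac{82045}{52}$ ($V = \frac{82045}{-52} = 82045 \left(- \frac{1}{52}\right) = - \frac{82045}{52} \approx -1577.8$)
$- V = \left(-1\right) \left(- \frac{82045}{52}\right) = \frac{82045}{52}$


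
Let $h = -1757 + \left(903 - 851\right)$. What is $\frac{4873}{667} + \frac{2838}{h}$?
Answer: $\frac{583229}{103385} \approx 5.6413$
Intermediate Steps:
$h = -1705$ ($h = -1757 + \left(903 - 851\right) = -1757 + 52 = -1705$)
$\frac{4873}{667} + \frac{2838}{h} = \frac{4873}{667} + \frac{2838}{-1705} = 4873 \cdot \frac{1}{667} + 2838 \left(- \frac{1}{1705}\right) = \frac{4873}{667} - \frac{258}{155} = \frac{583229}{103385}$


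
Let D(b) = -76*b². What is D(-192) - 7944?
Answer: -2809608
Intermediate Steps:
D(-192) - 7944 = -76*(-192)² - 7944 = -76*36864 - 7944 = -2801664 - 7944 = -2809608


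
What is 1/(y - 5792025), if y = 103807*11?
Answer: -1/4650148 ≈ -2.1505e-7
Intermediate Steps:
y = 1141877
1/(y - 5792025) = 1/(1141877 - 5792025) = 1/(-4650148) = -1/4650148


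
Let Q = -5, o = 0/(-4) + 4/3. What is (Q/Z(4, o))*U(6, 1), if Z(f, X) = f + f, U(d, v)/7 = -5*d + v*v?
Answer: 1015/8 ≈ 126.88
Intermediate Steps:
U(d, v) = -35*d + 7*v² (U(d, v) = 7*(-5*d + v*v) = 7*(-5*d + v²) = 7*(v² - 5*d) = -35*d + 7*v²)
o = 4/3 (o = 0*(-¼) + 4*(⅓) = 0 + 4/3 = 4/3 ≈ 1.3333)
Z(f, X) = 2*f
(Q/Z(4, o))*U(6, 1) = (-5/(2*4))*(-35*6 + 7*1²) = (-5/8)*(-210 + 7*1) = (-5*⅛)*(-210 + 7) = -5/8*(-203) = 1015/8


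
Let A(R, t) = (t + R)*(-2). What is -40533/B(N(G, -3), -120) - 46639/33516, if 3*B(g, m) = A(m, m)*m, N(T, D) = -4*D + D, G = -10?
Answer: 38586269/53625600 ≈ 0.71955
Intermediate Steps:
A(R, t) = -2*R - 2*t (A(R, t) = (R + t)*(-2) = -2*R - 2*t)
N(T, D) = -3*D
B(g, m) = -4*m²/3 (B(g, m) = ((-2*m - 2*m)*m)/3 = ((-4*m)*m)/3 = (-4*m²)/3 = -4*m²/3)
-40533/B(N(G, -3), -120) - 46639/33516 = -40533/((-4/3*(-120)²)) - 46639/33516 = -40533/((-4/3*14400)) - 46639*1/33516 = -40533/(-19200) - 46639/33516 = -40533*(-1/19200) - 46639/33516 = 13511/6400 - 46639/33516 = 38586269/53625600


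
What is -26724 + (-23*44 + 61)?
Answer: -27675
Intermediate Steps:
-26724 + (-23*44 + 61) = -26724 + (-1012 + 61) = -26724 - 951 = -27675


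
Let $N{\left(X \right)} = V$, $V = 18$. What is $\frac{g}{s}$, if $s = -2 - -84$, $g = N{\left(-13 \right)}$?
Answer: $\frac{9}{41} \approx 0.21951$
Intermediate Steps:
$N{\left(X \right)} = 18$
$g = 18$
$s = 82$ ($s = -2 + 84 = 82$)
$\frac{g}{s} = \frac{18}{82} = 18 \cdot \frac{1}{82} = \frac{9}{41}$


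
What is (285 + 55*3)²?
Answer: 202500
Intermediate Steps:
(285 + 55*3)² = (285 + 165)² = 450² = 202500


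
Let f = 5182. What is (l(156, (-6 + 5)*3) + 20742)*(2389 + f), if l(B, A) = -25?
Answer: 156848407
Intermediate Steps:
(l(156, (-6 + 5)*3) + 20742)*(2389 + f) = (-25 + 20742)*(2389 + 5182) = 20717*7571 = 156848407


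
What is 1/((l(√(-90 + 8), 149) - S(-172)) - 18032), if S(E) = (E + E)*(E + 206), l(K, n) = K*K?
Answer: -1/6418 ≈ -0.00015581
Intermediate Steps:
l(K, n) = K²
S(E) = 2*E*(206 + E) (S(E) = (2*E)*(206 + E) = 2*E*(206 + E))
1/((l(√(-90 + 8), 149) - S(-172)) - 18032) = 1/(((√(-90 + 8))² - 2*(-172)*(206 - 172)) - 18032) = 1/(((√(-82))² - 2*(-172)*34) - 18032) = 1/(((I*√82)² - 1*(-11696)) - 18032) = 1/((-82 + 11696) - 18032) = 1/(11614 - 18032) = 1/(-6418) = -1/6418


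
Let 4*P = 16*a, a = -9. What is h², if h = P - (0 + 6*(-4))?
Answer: 144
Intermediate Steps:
P = -36 (P = (16*(-9))/4 = (¼)*(-144) = -36)
h = -12 (h = -36 - (0 + 6*(-4)) = -36 - (0 - 24) = -36 - 1*(-24) = -36 + 24 = -12)
h² = (-12)² = 144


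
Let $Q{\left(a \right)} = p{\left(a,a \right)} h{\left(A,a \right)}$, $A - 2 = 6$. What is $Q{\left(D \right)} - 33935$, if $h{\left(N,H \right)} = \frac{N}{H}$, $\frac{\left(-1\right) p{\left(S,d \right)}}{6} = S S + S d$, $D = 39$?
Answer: $-37679$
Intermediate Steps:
$A = 8$ ($A = 2 + 6 = 8$)
$p{\left(S,d \right)} = - 6 S^{2} - 6 S d$ ($p{\left(S,d \right)} = - 6 \left(S S + S d\right) = - 6 \left(S^{2} + S d\right) = - 6 S^{2} - 6 S d$)
$Q{\left(a \right)} = - 96 a$ ($Q{\left(a \right)} = - 6 a \left(a + a\right) \frac{8}{a} = - 6 a 2 a \frac{8}{a} = - 12 a^{2} \frac{8}{a} = - 96 a$)
$Q{\left(D \right)} - 33935 = \left(-96\right) 39 - 33935 = -3744 - 33935 = -37679$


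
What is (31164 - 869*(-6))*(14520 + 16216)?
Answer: 1118114208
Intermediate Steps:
(31164 - 869*(-6))*(14520 + 16216) = (31164 - 79*(-66))*30736 = (31164 + 5214)*30736 = 36378*30736 = 1118114208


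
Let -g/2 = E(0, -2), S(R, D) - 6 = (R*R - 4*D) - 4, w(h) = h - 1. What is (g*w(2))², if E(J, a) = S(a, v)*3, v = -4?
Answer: 17424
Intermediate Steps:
w(h) = -1 + h
S(R, D) = 2 + R² - 4*D (S(R, D) = 6 + ((R*R - 4*D) - 4) = 6 + ((R² - 4*D) - 4) = 6 + (-4 + R² - 4*D) = 2 + R² - 4*D)
E(J, a) = 54 + 3*a² (E(J, a) = (2 + a² - 4*(-4))*3 = (2 + a² + 16)*3 = (18 + a²)*3 = 54 + 3*a²)
g = -132 (g = -2*(54 + 3*(-2)²) = -2*(54 + 3*4) = -2*(54 + 12) = -2*66 = -132)
(g*w(2))² = (-132*(-1 + 2))² = (-132*1)² = (-132)² = 17424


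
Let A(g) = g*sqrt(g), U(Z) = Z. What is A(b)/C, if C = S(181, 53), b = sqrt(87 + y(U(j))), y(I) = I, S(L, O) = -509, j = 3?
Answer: -3*sqrt(3)*10**(3/4)/509 ≈ -0.057407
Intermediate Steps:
b = 3*sqrt(10) (b = sqrt(87 + 3) = sqrt(90) = 3*sqrt(10) ≈ 9.4868)
A(g) = g**(3/2)
C = -509
A(b)/C = (3*sqrt(10))**(3/2)/(-509) = (3*sqrt(3)*10**(3/4))*(-1/509) = -3*sqrt(3)*10**(3/4)/509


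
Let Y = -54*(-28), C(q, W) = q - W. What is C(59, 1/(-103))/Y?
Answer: 1013/25956 ≈ 0.039028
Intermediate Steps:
Y = 1512
C(59, 1/(-103))/Y = (59 - 1/(-103))/1512 = (59 - 1*(-1/103))*(1/1512) = (59 + 1/103)*(1/1512) = (6078/103)*(1/1512) = 1013/25956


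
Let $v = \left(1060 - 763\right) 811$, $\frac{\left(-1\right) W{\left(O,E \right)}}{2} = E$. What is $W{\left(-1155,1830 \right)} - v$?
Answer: $-244527$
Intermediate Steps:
$W{\left(O,E \right)} = - 2 E$
$v = 240867$ ($v = 297 \cdot 811 = 240867$)
$W{\left(-1155,1830 \right)} - v = \left(-2\right) 1830 - 240867 = -3660 - 240867 = -244527$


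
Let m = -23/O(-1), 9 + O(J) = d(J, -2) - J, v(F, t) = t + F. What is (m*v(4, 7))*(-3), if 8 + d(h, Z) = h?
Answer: -759/17 ≈ -44.647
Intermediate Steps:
v(F, t) = F + t
d(h, Z) = -8 + h
O(J) = -17 (O(J) = -9 + ((-8 + J) - J) = -9 - 8 = -17)
m = 23/17 (m = -23/(-17) = -23*(-1/17) = 23/17 ≈ 1.3529)
(m*v(4, 7))*(-3) = (23*(4 + 7)/17)*(-3) = ((23/17)*11)*(-3) = (253/17)*(-3) = -759/17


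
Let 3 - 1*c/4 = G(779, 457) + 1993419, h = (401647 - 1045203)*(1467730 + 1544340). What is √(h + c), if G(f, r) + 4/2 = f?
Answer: 2*I*√484610924423 ≈ 1.3923e+6*I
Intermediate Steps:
G(f, r) = -2 + f
h = -1938435720920 (h = -643556*3012070 = -1938435720920)
c = -7976772 (c = 12 - 4*((-2 + 779) + 1993419) = 12 - 4*(777 + 1993419) = 12 - 4*1994196 = 12 - 7976784 = -7976772)
√(h + c) = √(-1938435720920 - 7976772) = √(-1938443697692) = 2*I*√484610924423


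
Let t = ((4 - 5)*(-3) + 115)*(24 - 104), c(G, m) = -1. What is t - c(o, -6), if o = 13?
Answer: -9439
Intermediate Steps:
t = -9440 (t = (-1*(-3) + 115)*(-80) = (3 + 115)*(-80) = 118*(-80) = -9440)
t - c(o, -6) = -9440 - 1*(-1) = -9440 + 1 = -9439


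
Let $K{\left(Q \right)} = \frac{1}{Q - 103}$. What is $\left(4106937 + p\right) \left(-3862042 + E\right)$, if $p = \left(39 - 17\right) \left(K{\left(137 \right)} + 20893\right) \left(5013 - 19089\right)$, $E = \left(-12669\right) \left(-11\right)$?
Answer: $24070418827313361$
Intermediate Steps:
$K{\left(Q \right)} = \frac{1}{-103 + Q}$
$E = 139359$
$p = -6469986204$ ($p = \left(39 - 17\right) \left(\frac{1}{-103 + 137} + 20893\right) \left(5013 - 19089\right) = \left(39 - 17\right) \left(\frac{1}{34} + 20893\right) \left(-14076\right) = 22 \left(\frac{1}{34} + 20893\right) \left(-14076\right) = 22 \cdot \frac{710363}{34} \left(-14076\right) = 22 \left(-294090282\right) = -6469986204$)
$\left(4106937 + p\right) \left(-3862042 + E\right) = \left(4106937 - 6469986204\right) \left(-3862042 + 139359\right) = \left(-6465879267\right) \left(-3722683\right) = 24070418827313361$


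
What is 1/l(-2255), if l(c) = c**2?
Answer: 1/5085025 ≈ 1.9666e-7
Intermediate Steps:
1/l(-2255) = 1/((-2255)**2) = 1/5085025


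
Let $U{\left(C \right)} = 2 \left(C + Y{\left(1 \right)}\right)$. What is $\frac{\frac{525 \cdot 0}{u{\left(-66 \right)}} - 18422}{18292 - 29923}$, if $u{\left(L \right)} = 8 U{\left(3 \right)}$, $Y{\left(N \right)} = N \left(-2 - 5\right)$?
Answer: $\frac{18422}{11631} \approx 1.5839$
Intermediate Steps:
$Y{\left(N \right)} = - 7 N$ ($Y{\left(N \right)} = N \left(-7\right) = - 7 N$)
$U{\left(C \right)} = -14 + 2 C$ ($U{\left(C \right)} = 2 \left(C - 7\right) = 2 \left(-7 + C\right) = -14 + 2 C$)
$u{\left(L \right)} = -64$ ($u{\left(L \right)} = 8 \left(-14 + 2 \cdot 3\right) = 8 \left(-14 + 6\right) = 8 \left(-8\right) = -64$)
$\frac{\frac{525 \cdot 0}{u{\left(-66 \right)}} - 18422}{18292 - 29923} = \frac{\frac{525 \cdot 0}{-64} - 18422}{18292 - 29923} = \frac{0 \left(- \frac{1}{64}\right) - 18422}{-11631} = \left(0 - 18422\right) \left(- \frac{1}{11631}\right) = \left(-18422\right) \left(- \frac{1}{11631}\right) = \frac{18422}{11631}$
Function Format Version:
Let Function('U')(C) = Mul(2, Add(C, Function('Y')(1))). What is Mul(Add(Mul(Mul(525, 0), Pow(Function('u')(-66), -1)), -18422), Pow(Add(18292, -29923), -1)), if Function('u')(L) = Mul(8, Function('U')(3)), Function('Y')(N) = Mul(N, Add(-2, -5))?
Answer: Rational(18422, 11631) ≈ 1.5839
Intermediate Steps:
Function('Y')(N) = Mul(-7, N) (Function('Y')(N) = Mul(N, -7) = Mul(-7, N))
Function('U')(C) = Add(-14, Mul(2, C)) (Function('U')(C) = Mul(2, Add(C, Mul(-7, 1))) = Mul(2, Add(C, -7)) = Mul(2, Add(-7, C)) = Add(-14, Mul(2, C)))
Function('u')(L) = -64 (Function('u')(L) = Mul(8, Add(-14, Mul(2, 3))) = Mul(8, Add(-14, 6)) = Mul(8, -8) = -64)
Mul(Add(Mul(Mul(525, 0), Pow(Function('u')(-66), -1)), -18422), Pow(Add(18292, -29923), -1)) = Mul(Add(Mul(Mul(525, 0), Pow(-64, -1)), -18422), Pow(Add(18292, -29923), -1)) = Mul(Add(Mul(0, Rational(-1, 64)), -18422), Pow(-11631, -1)) = Mul(Add(0, -18422), Rational(-1, 11631)) = Mul(-18422, Rational(-1, 11631)) = Rational(18422, 11631)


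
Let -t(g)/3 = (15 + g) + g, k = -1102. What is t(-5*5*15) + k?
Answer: 1103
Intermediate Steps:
t(g) = -45 - 6*g (t(g) = -3*((15 + g) + g) = -3*(15 + 2*g) = -45 - 6*g)
t(-5*5*15) + k = (-45 - 6*(-5*5)*15) - 1102 = (-45 - (-150)*15) - 1102 = (-45 - 6*(-375)) - 1102 = (-45 + 2250) - 1102 = 2205 - 1102 = 1103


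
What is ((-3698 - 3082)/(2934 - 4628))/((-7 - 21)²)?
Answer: 1695/332024 ≈ 0.0051051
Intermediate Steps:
((-3698 - 3082)/(2934 - 4628))/((-7 - 21)²) = (-6780/(-1694))/((-28)²) = -6780*(-1/1694)/784 = (3390/847)*(1/784) = 1695/332024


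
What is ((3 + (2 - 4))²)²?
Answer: 1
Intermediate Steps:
((3 + (2 - 4))²)² = ((3 - 2)²)² = (1²)² = 1² = 1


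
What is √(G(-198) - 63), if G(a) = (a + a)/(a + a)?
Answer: I*√62 ≈ 7.874*I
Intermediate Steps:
G(a) = 1 (G(a) = (2*a)/((2*a)) = (2*a)*(1/(2*a)) = 1)
√(G(-198) - 63) = √(1 - 63) = √(-62) = I*√62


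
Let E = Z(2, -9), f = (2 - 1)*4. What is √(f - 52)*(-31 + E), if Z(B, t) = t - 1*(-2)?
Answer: -152*I*√3 ≈ -263.27*I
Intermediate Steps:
f = 4 (f = 1*4 = 4)
Z(B, t) = 2 + t (Z(B, t) = t + 2 = 2 + t)
E = -7 (E = 2 - 9 = -7)
√(f - 52)*(-31 + E) = √(4 - 52)*(-31 - 7) = √(-48)*(-38) = (4*I*√3)*(-38) = -152*I*√3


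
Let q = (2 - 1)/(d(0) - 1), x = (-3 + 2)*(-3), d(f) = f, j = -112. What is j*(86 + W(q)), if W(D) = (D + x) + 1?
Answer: -9968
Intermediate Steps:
x = 3 (x = -1*(-3) = 3)
q = -1 (q = (2 - 1)/(0 - 1) = 1/(-1) = 1*(-1) = -1)
W(D) = 4 + D (W(D) = (D + 3) + 1 = (3 + D) + 1 = 4 + D)
j*(86 + W(q)) = -112*(86 + (4 - 1)) = -112*(86 + 3) = -112*89 = -9968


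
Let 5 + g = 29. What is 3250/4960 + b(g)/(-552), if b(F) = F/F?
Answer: 22363/34224 ≈ 0.65343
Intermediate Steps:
g = 24 (g = -5 + 29 = 24)
b(F) = 1
3250/4960 + b(g)/(-552) = 3250/4960 + 1/(-552) = 3250*(1/4960) + 1*(-1/552) = 325/496 - 1/552 = 22363/34224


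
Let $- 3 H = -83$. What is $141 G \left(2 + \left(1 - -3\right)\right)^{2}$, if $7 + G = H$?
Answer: $104904$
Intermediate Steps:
$H = \frac{83}{3}$ ($H = \left(- \frac{1}{3}\right) \left(-83\right) = \frac{83}{3} \approx 27.667$)
$G = \frac{62}{3}$ ($G = -7 + \frac{83}{3} = \frac{62}{3} \approx 20.667$)
$141 G \left(2 + \left(1 - -3\right)\right)^{2} = 141 \cdot \frac{62}{3} \left(2 + \left(1 - -3\right)\right)^{2} = 2914 \left(2 + \left(1 + 3\right)\right)^{2} = 2914 \left(2 + 4\right)^{2} = 2914 \cdot 6^{2} = 2914 \cdot 36 = 104904$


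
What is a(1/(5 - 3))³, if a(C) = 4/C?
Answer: 512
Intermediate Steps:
a(1/(5 - 3))³ = (4/(1/(5 - 3)))³ = (4/(1/2))³ = (4/(½))³ = (4*2)³ = 8³ = 512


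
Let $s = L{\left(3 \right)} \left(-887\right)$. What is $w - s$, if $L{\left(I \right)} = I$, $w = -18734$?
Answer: $-16073$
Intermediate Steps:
$s = -2661$ ($s = 3 \left(-887\right) = -2661$)
$w - s = -18734 - -2661 = -18734 + 2661 = -16073$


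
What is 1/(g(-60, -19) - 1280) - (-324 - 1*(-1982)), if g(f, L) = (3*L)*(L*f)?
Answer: -109859081/66260 ≈ -1658.0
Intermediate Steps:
g(f, L) = 3*f*L²
1/(g(-60, -19) - 1280) - (-324 - 1*(-1982)) = 1/(3*(-60)*(-19)² - 1280) - (-324 - 1*(-1982)) = 1/(3*(-60)*361 - 1280) - (-324 + 1982) = 1/(-64980 - 1280) - 1*1658 = 1/(-66260) - 1658 = -1/66260 - 1658 = -109859081/66260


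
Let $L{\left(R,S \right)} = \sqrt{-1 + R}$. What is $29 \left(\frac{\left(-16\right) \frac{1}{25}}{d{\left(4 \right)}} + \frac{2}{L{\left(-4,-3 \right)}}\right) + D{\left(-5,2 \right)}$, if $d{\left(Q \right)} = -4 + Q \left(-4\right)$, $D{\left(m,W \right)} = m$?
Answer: $- \frac{509}{125} - \frac{58 i \sqrt{5}}{5} \approx -4.072 - 25.938 i$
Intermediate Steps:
$d{\left(Q \right)} = -4 - 4 Q$
$29 \left(\frac{\left(-16\right) \frac{1}{25}}{d{\left(4 \right)}} + \frac{2}{L{\left(-4,-3 \right)}}\right) + D{\left(-5,2 \right)} = 29 \left(\frac{\left(-16\right) \frac{1}{25}}{-4 - 16} + \frac{2}{\sqrt{-1 - 4}}\right) - 5 = 29 \left(\frac{\left(-16\right) \frac{1}{25}}{-4 - 16} + \frac{2}{\sqrt{-5}}\right) - 5 = 29 \left(- \frac{16}{25 \left(-20\right)} + \frac{2}{i \sqrt{5}}\right) - 5 = 29 \left(\left(- \frac{16}{25}\right) \left(- \frac{1}{20}\right) + 2 \left(- \frac{i \sqrt{5}}{5}\right)\right) - 5 = 29 \left(\frac{4}{125} - \frac{2 i \sqrt{5}}{5}\right) - 5 = \left(\frac{116}{125} - \frac{58 i \sqrt{5}}{5}\right) - 5 = - \frac{509}{125} - \frac{58 i \sqrt{5}}{5}$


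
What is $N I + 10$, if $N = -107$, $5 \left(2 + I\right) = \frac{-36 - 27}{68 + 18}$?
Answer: $\frac{103061}{430} \approx 239.68$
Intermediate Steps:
$I = - \frac{923}{430}$ ($I = -2 + \frac{\left(-36 - 27\right) \frac{1}{68 + 18}}{5} = -2 + \frac{\left(-63\right) \frac{1}{86}}{5} = -2 + \frac{1}{5} \left(- \frac{63}{86}\right) = -2 - \frac{63}{430} = - \frac{923}{430} \approx -2.1465$)
$N I + 10 = \left(-107\right) \left(- \frac{923}{430}\right) + 10 = \frac{98761}{430} + 10 = \frac{103061}{430}$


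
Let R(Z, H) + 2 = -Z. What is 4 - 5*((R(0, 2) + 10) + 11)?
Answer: -91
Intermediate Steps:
R(Z, H) = -2 - Z
4 - 5*((R(0, 2) + 10) + 11) = 4 - 5*(((-2 - 1*0) + 10) + 11) = 4 - 5*(((-2 + 0) + 10) + 11) = 4 - 5*((-2 + 10) + 11) = 4 - 5*(8 + 11) = 4 - 5*19 = 4 - 95 = -91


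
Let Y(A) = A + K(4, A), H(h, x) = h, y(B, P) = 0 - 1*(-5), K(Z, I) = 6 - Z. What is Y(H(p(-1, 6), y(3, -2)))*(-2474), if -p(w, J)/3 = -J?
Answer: -49480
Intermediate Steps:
p(w, J) = 3*J (p(w, J) = -(-3)*J = 3*J)
y(B, P) = 5 (y(B, P) = 0 + 5 = 5)
Y(A) = 2 + A (Y(A) = A + (6 - 1*4) = A + (6 - 4) = A + 2 = 2 + A)
Y(H(p(-1, 6), y(3, -2)))*(-2474) = (2 + 3*6)*(-2474) = (2 + 18)*(-2474) = 20*(-2474) = -49480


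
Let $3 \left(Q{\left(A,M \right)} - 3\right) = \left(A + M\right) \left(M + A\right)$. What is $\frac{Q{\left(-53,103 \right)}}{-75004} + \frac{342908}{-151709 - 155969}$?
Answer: $- \frac{38965189499}{34615621068} \approx -1.1257$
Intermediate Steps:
$Q{\left(A,M \right)} = 3 + \frac{\left(A + M\right)^{2}}{3}$ ($Q{\left(A,M \right)} = 3 + \frac{\left(A + M\right) \left(M + A\right)}{3} = 3 + \frac{\left(A + M\right) \left(A + M\right)}{3} = 3 + \frac{\left(A + M\right)^{2}}{3}$)
$\frac{Q{\left(-53,103 \right)}}{-75004} + \frac{342908}{-151709 - 155969} = \frac{3 + \frac{\left(-53 + 103\right)^{2}}{3}}{-75004} + \frac{342908}{-151709 - 155969} = \left(3 + \frac{50^{2}}{3}\right) \left(- \frac{1}{75004}\right) + \frac{342908}{-151709 - 155969} = \left(3 + \frac{1}{3} \cdot 2500\right) \left(- \frac{1}{75004}\right) + \frac{342908}{-307678} = \left(3 + \frac{2500}{3}\right) \left(- \frac{1}{75004}\right) + 342908 \left(- \frac{1}{307678}\right) = \frac{2509}{3} \left(- \frac{1}{75004}\right) - \frac{171454}{153839} = - \frac{2509}{225012} - \frac{171454}{153839} = - \frac{38965189499}{34615621068}$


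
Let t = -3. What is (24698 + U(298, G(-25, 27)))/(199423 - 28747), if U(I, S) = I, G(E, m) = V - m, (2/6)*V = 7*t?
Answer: 2083/14223 ≈ 0.14645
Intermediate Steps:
V = -63 (V = 3*(7*(-3)) = 3*(-21) = -63)
G(E, m) = -63 - m
(24698 + U(298, G(-25, 27)))/(199423 - 28747) = (24698 + 298)/(199423 - 28747) = 24996/170676 = 24996*(1/170676) = 2083/14223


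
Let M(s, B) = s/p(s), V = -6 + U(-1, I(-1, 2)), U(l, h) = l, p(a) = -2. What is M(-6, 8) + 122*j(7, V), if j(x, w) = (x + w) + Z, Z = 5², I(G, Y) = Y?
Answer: 3053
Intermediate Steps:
Z = 25
V = -7 (V = -6 - 1 = -7)
j(x, w) = 25 + w + x (j(x, w) = (x + w) + 25 = (w + x) + 25 = 25 + w + x)
M(s, B) = -s/2 (M(s, B) = s/(-2) = s*(-½) = -s/2)
M(-6, 8) + 122*j(7, V) = -½*(-6) + 122*(25 - 7 + 7) = 3 + 122*25 = 3 + 3050 = 3053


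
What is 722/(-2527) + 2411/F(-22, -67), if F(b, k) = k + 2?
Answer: -17007/455 ≈ -37.378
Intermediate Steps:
F(b, k) = 2 + k
722/(-2527) + 2411/F(-22, -67) = 722/(-2527) + 2411/(2 - 67) = 722*(-1/2527) + 2411/(-65) = -2/7 + 2411*(-1/65) = -2/7 - 2411/65 = -17007/455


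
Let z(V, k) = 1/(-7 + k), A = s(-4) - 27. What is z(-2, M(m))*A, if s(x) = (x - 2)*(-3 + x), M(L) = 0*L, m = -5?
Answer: -15/7 ≈ -2.1429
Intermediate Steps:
M(L) = 0
s(x) = (-3 + x)*(-2 + x) (s(x) = (-2 + x)*(-3 + x) = (-3 + x)*(-2 + x))
A = 15 (A = (6 + (-4)² - 5*(-4)) - 27 = (6 + 16 + 20) - 27 = 42 - 27 = 15)
z(-2, M(m))*A = 15/(-7 + 0) = 15/(-7) = -⅐*15 = -15/7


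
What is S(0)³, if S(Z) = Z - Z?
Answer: 0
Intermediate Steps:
S(Z) = 0
S(0)³ = 0³ = 0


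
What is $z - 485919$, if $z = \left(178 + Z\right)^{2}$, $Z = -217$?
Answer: $-484398$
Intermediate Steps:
$z = 1521$ ($z = \left(178 - 217\right)^{2} = \left(-39\right)^{2} = 1521$)
$z - 485919 = 1521 - 485919 = -484398$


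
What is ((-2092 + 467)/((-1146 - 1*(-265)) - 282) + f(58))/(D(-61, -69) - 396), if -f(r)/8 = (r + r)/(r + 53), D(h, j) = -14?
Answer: 898889/52928130 ≈ 0.016983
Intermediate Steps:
f(r) = -16*r/(53 + r) (f(r) = -8*(r + r)/(r + 53) = -8*2*r/(53 + r) = -16*r/(53 + r))
((-2092 + 467)/((-1146 - 1*(-265)) - 282) + f(58))/(D(-61, -69) - 396) = ((-2092 + 467)/((-1146 - 1*(-265)) - 282) - 16*58/(53 + 58))/(-14 - 396) = (-1625/((-1146 + 265) - 282) - 16*58/111)/(-410) = (-1625/(-881 - 282) - 16*58*1/111)*(-1/410) = (-1625/(-1163) - 928/111)*(-1/410) = (-1625*(-1/1163) - 928/111)*(-1/410) = (1625/1163 - 928/111)*(-1/410) = -898889/129093*(-1/410) = 898889/52928130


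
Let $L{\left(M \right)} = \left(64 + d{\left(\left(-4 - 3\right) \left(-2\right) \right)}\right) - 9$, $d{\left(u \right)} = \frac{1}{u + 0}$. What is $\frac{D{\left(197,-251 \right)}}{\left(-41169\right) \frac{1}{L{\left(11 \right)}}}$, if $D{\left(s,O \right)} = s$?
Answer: $- \frac{50629}{192122} \approx -0.26353$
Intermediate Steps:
$d{\left(u \right)} = \frac{1}{u}$
$L{\left(M \right)} = \frac{771}{14}$ ($L{\left(M \right)} = \left(64 + \frac{1}{\left(-4 - 3\right) \left(-2\right)}\right) - 9 = \left(64 + \frac{1}{\left(-7\right) \left(-2\right)}\right) - 9 = \left(64 + \frac{1}{14}\right) - 9 = \frac{897}{14} - 9 = \frac{771}{14}$)
$\frac{D{\left(197,-251 \right)}}{\left(-41169\right) \frac{1}{L{\left(11 \right)}}} = \frac{197}{\left(-41169\right) \frac{1}{\frac{771}{14}}} = \frac{197}{\left(-41169\right) \frac{14}{771}} = \frac{197}{- \frac{192122}{257}} = 197 \left(- \frac{257}{192122}\right) = - \frac{50629}{192122}$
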